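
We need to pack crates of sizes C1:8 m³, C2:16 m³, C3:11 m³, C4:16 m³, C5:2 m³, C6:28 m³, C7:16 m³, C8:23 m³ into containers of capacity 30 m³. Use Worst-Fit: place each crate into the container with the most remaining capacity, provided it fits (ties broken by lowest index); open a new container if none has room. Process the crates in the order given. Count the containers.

5

container 1: place C1 (8 m³), 22 m³ left
container 1: place C2 (16 m³), 6 m³ left
container 2: place C3 (11 m³), 19 m³ left
container 2: place C4 (16 m³), 3 m³ left
container 1: place C5 (2 m³), 4 m³ left
container 3: place C6 (28 m³), 2 m³ left
container 4: place C7 (16 m³), 14 m³ left
container 5: place C8 (23 m³), 7 m³ left
Final containers: [8,16,2] [11,16] [28] [16] [23].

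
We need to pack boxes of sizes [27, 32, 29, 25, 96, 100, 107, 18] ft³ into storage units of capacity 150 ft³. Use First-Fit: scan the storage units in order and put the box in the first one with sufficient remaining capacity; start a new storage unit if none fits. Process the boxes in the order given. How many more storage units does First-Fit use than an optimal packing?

1

First-Fit: [27,32,29,25,18] [96] [100] [107] → 4 storage units.
Total size 434 ft³; any packing needs at least ⌈434/150⌉ = 3 storage units.
An optimal packing achieves that bound: [107,32] [100,29,18] [96,27,25] → 3 storage units.
Excess: 4 − 3 = 1.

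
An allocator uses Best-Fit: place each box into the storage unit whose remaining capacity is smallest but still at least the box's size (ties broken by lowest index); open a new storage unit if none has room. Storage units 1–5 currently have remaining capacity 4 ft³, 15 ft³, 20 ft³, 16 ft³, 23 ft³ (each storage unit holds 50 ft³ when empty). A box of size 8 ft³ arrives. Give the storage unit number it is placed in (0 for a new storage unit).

2

Storage units with room: storage unit 2 (15 ft³), storage unit 3 (20 ft³), storage unit 4 (16 ft³), storage unit 5 (23 ft³).
Tightest fit is storage unit 2 with 15 ft³ free.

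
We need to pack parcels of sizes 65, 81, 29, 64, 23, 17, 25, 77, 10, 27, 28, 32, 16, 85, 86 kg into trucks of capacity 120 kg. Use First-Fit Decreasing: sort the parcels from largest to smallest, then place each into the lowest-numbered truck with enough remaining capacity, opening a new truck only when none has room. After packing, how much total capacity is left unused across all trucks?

Sorted descending: 86, 85, 81, 77, 65, 64, 32, 29, 28, 27, 25, 23, 17, 16, 10.
86 kg → truck 1 (remaining 34 kg)
85 kg → truck 2 (remaining 35 kg)
81 kg → truck 3 (remaining 39 kg)
77 kg → truck 4 (remaining 43 kg)
65 kg → truck 5 (remaining 55 kg)
64 kg → truck 6 (remaining 56 kg)
32 kg → truck 1 (remaining 2 kg)
29 kg → truck 2 (remaining 6 kg)
28 kg → truck 3 (remaining 11 kg)
27 kg → truck 4 (remaining 16 kg)
25 kg → truck 5 (remaining 30 kg)
23 kg → truck 5 (remaining 7 kg)
17 kg → truck 6 (remaining 39 kg)
16 kg → truck 4 (remaining 0 kg)
10 kg → truck 3 (remaining 1 kg)
6 trucks × 120 kg = 720 kg; used 665 kg; unused 55 kg.

55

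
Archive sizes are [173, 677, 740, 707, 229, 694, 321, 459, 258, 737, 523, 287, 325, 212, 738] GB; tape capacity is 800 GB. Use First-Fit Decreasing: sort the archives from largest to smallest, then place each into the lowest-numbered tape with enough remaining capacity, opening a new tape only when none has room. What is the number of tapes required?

Sorted descending: 740, 738, 737, 707, 694, 677, 523, 459, 325, 321, 287, 258, 229, 212, 173.
Put 740 GB in tape 1; 60 GB remain.
Put 738 GB in tape 2; 62 GB remain.
Put 737 GB in tape 3; 63 GB remain.
Put 707 GB in tape 4; 93 GB remain.
Put 694 GB in tape 5; 106 GB remain.
Put 677 GB in tape 6; 123 GB remain.
Put 523 GB in tape 7; 277 GB remain.
Put 459 GB in tape 8; 341 GB remain.
Put 325 GB in tape 8; 16 GB remain.
Put 321 GB in tape 9; 479 GB remain.
Put 287 GB in tape 9; 192 GB remain.
Put 258 GB in tape 7; 19 GB remain.
Put 229 GB in tape 10; 571 GB remain.
Put 212 GB in tape 10; 359 GB remain.
Put 173 GB in tape 9; 19 GB remain.

10 tapes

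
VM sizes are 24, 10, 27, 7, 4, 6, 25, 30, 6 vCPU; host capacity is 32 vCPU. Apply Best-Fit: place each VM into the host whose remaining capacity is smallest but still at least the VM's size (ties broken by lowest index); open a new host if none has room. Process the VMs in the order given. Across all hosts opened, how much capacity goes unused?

21

Put 24 vCPU in host 1; 8 vCPU remain.
Put 10 vCPU in host 2; 22 vCPU remain.
Put 27 vCPU in host 3; 5 vCPU remain.
Put 7 vCPU in host 1; 1 vCPU remain.
Put 4 vCPU in host 3; 1 vCPU remain.
Put 6 vCPU in host 2; 16 vCPU remain.
Put 25 vCPU in host 4; 7 vCPU remain.
Put 30 vCPU in host 5; 2 vCPU remain.
Put 6 vCPU in host 4; 1 vCPU remain.
5 hosts × 32 vCPU = 160 vCPU; used 139 vCPU; unused 21 vCPU.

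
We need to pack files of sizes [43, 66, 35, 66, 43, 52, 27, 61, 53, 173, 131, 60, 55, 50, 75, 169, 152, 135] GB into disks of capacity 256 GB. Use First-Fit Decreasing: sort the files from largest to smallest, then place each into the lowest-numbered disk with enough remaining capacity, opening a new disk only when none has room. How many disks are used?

6 disks

Sorted descending: 173, 169, 152, 135, 131, 75, 66, 66, 61, 60, 55, 53, 52, 50, 43, 43, 35, 27.
173 GB → disk 1 (remaining 83 GB)
169 GB → disk 2 (remaining 87 GB)
152 GB → disk 3 (remaining 104 GB)
135 GB → disk 4 (remaining 121 GB)
131 GB → disk 5 (remaining 125 GB)
75 GB → disk 1 (remaining 8 GB)
66 GB → disk 2 (remaining 21 GB)
66 GB → disk 3 (remaining 38 GB)
61 GB → disk 4 (remaining 60 GB)
60 GB → disk 4 (remaining 0 GB)
55 GB → disk 5 (remaining 70 GB)
53 GB → disk 5 (remaining 17 GB)
52 GB → disk 6 (remaining 204 GB)
50 GB → disk 6 (remaining 154 GB)
43 GB → disk 6 (remaining 111 GB)
43 GB → disk 6 (remaining 68 GB)
35 GB → disk 3 (remaining 3 GB)
27 GB → disk 6 (remaining 41 GB)
Final disks: [173,75] [169,66] [152,66,35] [135,61,60] [131,55,53] [52,50,43,43,27].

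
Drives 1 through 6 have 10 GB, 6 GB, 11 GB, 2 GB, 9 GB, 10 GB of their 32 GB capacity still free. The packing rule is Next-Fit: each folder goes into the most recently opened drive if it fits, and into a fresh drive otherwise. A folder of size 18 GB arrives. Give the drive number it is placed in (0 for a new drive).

0

Next-Fit only looks at drive 6, which has 10 GB free.
18 GB does not fit, so a new drive is opened.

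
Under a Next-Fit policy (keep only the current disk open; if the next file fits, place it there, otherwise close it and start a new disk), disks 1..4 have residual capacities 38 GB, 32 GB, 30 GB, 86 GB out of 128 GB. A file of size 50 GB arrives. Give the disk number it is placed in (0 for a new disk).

4

Next-Fit only looks at disk 4, which has 86 GB free.
50 GB fits there.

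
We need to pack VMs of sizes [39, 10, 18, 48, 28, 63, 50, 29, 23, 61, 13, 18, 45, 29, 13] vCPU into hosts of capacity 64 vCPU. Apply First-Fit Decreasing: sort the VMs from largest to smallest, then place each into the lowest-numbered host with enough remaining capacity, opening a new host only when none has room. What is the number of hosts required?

8

Sorted descending: 63, 61, 50, 48, 45, 39, 29, 29, 28, 23, 18, 18, 13, 13, 10.
Put 63 vCPU in host 1; 1 vCPU remain.
Put 61 vCPU in host 2; 3 vCPU remain.
Put 50 vCPU in host 3; 14 vCPU remain.
Put 48 vCPU in host 4; 16 vCPU remain.
Put 45 vCPU in host 5; 19 vCPU remain.
Put 39 vCPU in host 6; 25 vCPU remain.
Put 29 vCPU in host 7; 35 vCPU remain.
Put 29 vCPU in host 7; 6 vCPU remain.
Put 28 vCPU in host 8; 36 vCPU remain.
Put 23 vCPU in host 6; 2 vCPU remain.
Put 18 vCPU in host 5; 1 vCPU remain.
Put 18 vCPU in host 8; 18 vCPU remain.
Put 13 vCPU in host 3; 1 vCPU remain.
Put 13 vCPU in host 4; 3 vCPU remain.
Put 10 vCPU in host 8; 8 vCPU remain.
Final hosts: [63] [61] [50,13] [48,13] [45,18] [39,23] [29,29] [28,18,10].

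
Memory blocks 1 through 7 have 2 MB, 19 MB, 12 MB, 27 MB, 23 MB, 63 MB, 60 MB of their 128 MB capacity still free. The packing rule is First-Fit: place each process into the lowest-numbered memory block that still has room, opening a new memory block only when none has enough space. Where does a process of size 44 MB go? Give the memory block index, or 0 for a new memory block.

6

Memory blocks with room: memory block 6 (63 MB), memory block 7 (60 MB).
The first with room is memory block 6.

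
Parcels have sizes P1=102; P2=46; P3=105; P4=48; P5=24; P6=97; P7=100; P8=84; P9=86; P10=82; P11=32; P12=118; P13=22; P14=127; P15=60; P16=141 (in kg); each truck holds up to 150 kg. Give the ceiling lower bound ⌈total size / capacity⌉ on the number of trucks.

Total size = 102 + 46 + 105 + 48 + 24 + 97 + 100 + 84 + 86 + 82 + 32 + 118 + 22 + 127 + 60 + 141 = 1274 kg.
⌈1274 / 150⌉ = 9.

9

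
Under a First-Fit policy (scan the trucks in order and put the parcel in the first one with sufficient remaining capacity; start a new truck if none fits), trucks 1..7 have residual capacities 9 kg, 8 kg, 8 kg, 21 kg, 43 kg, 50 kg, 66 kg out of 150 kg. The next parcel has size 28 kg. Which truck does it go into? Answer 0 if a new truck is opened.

5

Trucks with room: truck 5 (43 kg), truck 6 (50 kg), truck 7 (66 kg).
The first with room is truck 5.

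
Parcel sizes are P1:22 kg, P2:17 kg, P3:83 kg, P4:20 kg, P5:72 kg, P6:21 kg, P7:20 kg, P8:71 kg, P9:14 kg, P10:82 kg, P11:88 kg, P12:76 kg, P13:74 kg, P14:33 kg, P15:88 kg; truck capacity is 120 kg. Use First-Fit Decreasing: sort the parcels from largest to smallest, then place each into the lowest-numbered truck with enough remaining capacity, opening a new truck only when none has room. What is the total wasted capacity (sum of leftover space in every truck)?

179

Sorted descending: 88, 88, 83, 82, 76, 74, 72, 71, 33, 22, 21, 20, 20, 17, 14.
88 kg → truck 1 (remaining 32 kg)
88 kg → truck 2 (remaining 32 kg)
83 kg → truck 3 (remaining 37 kg)
82 kg → truck 4 (remaining 38 kg)
76 kg → truck 5 (remaining 44 kg)
74 kg → truck 6 (remaining 46 kg)
72 kg → truck 7 (remaining 48 kg)
71 kg → truck 8 (remaining 49 kg)
33 kg → truck 3 (remaining 4 kg)
22 kg → truck 1 (remaining 10 kg)
21 kg → truck 2 (remaining 11 kg)
20 kg → truck 4 (remaining 18 kg)
20 kg → truck 5 (remaining 24 kg)
17 kg → truck 4 (remaining 1 kg)
14 kg → truck 5 (remaining 10 kg)
8 trucks × 120 kg = 960 kg; used 781 kg; unused 179 kg.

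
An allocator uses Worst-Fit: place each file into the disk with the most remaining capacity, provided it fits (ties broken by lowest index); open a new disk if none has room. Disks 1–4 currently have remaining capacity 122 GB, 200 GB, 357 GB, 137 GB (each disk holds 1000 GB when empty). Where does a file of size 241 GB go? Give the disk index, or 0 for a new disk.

3

Disks with room: disk 3 (357 GB).
Most room is disk 3 with 357 GB free.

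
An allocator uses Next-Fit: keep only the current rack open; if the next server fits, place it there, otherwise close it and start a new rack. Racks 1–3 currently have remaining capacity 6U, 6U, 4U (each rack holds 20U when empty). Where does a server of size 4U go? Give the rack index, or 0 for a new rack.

3

Next-Fit only looks at rack 3, which has 4U free.
4U fits there.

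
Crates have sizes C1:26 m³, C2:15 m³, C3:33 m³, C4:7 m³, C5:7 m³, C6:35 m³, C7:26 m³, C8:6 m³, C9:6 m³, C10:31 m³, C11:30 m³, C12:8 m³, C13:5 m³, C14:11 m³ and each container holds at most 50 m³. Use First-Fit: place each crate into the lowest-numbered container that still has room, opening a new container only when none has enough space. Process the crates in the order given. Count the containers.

Put C1 (26 m³) in container 1; 24 m³ remain.
Put C2 (15 m³) in container 1; 9 m³ remain.
Put C3 (33 m³) in container 2; 17 m³ remain.
Put C4 (7 m³) in container 1; 2 m³ remain.
Put C5 (7 m³) in container 2; 10 m³ remain.
Put C6 (35 m³) in container 3; 15 m³ remain.
Put C7 (26 m³) in container 4; 24 m³ remain.
Put C8 (6 m³) in container 2; 4 m³ remain.
Put C9 (6 m³) in container 3; 9 m³ remain.
Put C10 (31 m³) in container 5; 19 m³ remain.
Put C11 (30 m³) in container 6; 20 m³ remain.
Put C12 (8 m³) in container 3; 1 m³ remain.
Put C13 (5 m³) in container 4; 19 m³ remain.
Put C14 (11 m³) in container 4; 8 m³ remain.
Final containers: [26,15,7] [33,7,6] [35,6,8] [26,5,11] [31] [30].

6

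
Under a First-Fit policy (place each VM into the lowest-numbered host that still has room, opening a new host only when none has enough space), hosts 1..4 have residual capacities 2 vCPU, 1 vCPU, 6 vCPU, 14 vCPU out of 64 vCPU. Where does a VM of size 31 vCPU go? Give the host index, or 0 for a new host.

No host has ≥ 31 vCPU free, so a new host is opened.

0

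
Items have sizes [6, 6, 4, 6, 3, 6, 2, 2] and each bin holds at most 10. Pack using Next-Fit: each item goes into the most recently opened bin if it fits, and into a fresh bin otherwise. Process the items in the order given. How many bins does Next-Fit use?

4

6 → bin 1 (remaining 4)
6 → bin 2 (remaining 4)
4 → bin 2 (remaining 0)
6 → bin 3 (remaining 4)
3 → bin 3 (remaining 1)
6 → bin 4 (remaining 4)
2 → bin 4 (remaining 2)
2 → bin 4 (remaining 0)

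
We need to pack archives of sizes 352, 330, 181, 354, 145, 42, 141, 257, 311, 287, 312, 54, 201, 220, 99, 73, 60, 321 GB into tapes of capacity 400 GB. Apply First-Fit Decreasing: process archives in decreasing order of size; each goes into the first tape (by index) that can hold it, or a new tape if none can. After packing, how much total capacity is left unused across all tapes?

260

Sorted descending: 354, 352, 330, 321, 312, 311, 287, 257, 220, 201, 181, 145, 141, 99, 73, 60, 54, 42.
tape 1: place 354 GB, 46 GB left
tape 2: place 352 GB, 48 GB left
tape 3: place 330 GB, 70 GB left
tape 4: place 321 GB, 79 GB left
tape 5: place 312 GB, 88 GB left
tape 6: place 311 GB, 89 GB left
tape 7: place 287 GB, 113 GB left
tape 8: place 257 GB, 143 GB left
tape 9: place 220 GB, 180 GB left
tape 10: place 201 GB, 199 GB left
tape 10: place 181 GB, 18 GB left
tape 9: place 145 GB, 35 GB left
tape 8: place 141 GB, 2 GB left
tape 7: place 99 GB, 14 GB left
tape 4: place 73 GB, 6 GB left
tape 3: place 60 GB, 10 GB left
tape 5: place 54 GB, 34 GB left
tape 1: place 42 GB, 4 GB left
10 tapes × 400 GB = 4000 GB; used 3740 GB; unused 260 GB.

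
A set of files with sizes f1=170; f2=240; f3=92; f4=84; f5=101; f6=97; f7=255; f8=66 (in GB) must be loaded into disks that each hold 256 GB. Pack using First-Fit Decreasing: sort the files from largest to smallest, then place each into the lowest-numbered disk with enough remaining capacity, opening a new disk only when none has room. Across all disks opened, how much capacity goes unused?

175

Sorted descending: 255, 240, 170, 101, 97, 92, 84, 66.
Put 255 GB in disk 1; 1 GB remain.
Put 240 GB in disk 2; 16 GB remain.
Put 170 GB in disk 3; 86 GB remain.
Put 101 GB in disk 4; 155 GB remain.
Put 97 GB in disk 4; 58 GB remain.
Put 92 GB in disk 5; 164 GB remain.
Put 84 GB in disk 3; 2 GB remain.
Put 66 GB in disk 5; 98 GB remain.
5 disks × 256 GB = 1280 GB; used 1105 GB; unused 175 GB.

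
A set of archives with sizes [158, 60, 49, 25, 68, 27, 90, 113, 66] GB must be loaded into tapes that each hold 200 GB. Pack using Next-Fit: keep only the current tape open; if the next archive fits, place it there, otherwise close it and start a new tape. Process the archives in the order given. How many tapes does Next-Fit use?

tape 1: place 158 GB, 42 GB left
tape 2: place 60 GB, 140 GB left
tape 2: place 49 GB, 91 GB left
tape 2: place 25 GB, 66 GB left
tape 3: place 68 GB, 132 GB left
tape 3: place 27 GB, 105 GB left
tape 3: place 90 GB, 15 GB left
tape 4: place 113 GB, 87 GB left
tape 4: place 66 GB, 21 GB left

4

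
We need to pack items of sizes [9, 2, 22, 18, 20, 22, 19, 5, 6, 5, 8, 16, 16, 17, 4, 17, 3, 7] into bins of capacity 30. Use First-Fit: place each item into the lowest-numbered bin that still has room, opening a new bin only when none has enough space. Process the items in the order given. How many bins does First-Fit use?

bin 1: place 9, 21 left
bin 1: place 2, 19 left
bin 2: place 22, 8 left
bin 1: place 18, 1 left
bin 3: place 20, 10 left
bin 4: place 22, 8 left
bin 5: place 19, 11 left
bin 2: place 5, 3 left
bin 3: place 6, 4 left
bin 4: place 5, 3 left
bin 5: place 8, 3 left
bin 6: place 16, 14 left
bin 7: place 16, 14 left
bin 8: place 17, 13 left
bin 3: place 4, 0 left
bin 9: place 17, 13 left
bin 2: place 3, 0 left
bin 6: place 7, 7 left
Final bins: [9,2,18] [22,5,3] [20,6,4] [22,5] [19,8] [16,7] [16] [17] [17].

9 bins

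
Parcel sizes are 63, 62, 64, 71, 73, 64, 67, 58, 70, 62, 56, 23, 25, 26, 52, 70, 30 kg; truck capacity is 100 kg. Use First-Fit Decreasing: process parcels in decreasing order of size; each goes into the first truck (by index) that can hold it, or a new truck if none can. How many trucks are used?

Sorted descending: 73, 71, 70, 70, 67, 64, 64, 63, 62, 62, 58, 56, 52, 30, 26, 25, 23.
73 kg → truck 1 (remaining 27 kg)
71 kg → truck 2 (remaining 29 kg)
70 kg → truck 3 (remaining 30 kg)
70 kg → truck 4 (remaining 30 kg)
67 kg → truck 5 (remaining 33 kg)
64 kg → truck 6 (remaining 36 kg)
64 kg → truck 7 (remaining 36 kg)
63 kg → truck 8 (remaining 37 kg)
62 kg → truck 9 (remaining 38 kg)
62 kg → truck 10 (remaining 38 kg)
58 kg → truck 11 (remaining 42 kg)
56 kg → truck 12 (remaining 44 kg)
52 kg → truck 13 (remaining 48 kg)
30 kg → truck 3 (remaining 0 kg)
26 kg → truck 1 (remaining 1 kg)
25 kg → truck 2 (remaining 4 kg)
23 kg → truck 4 (remaining 7 kg)

13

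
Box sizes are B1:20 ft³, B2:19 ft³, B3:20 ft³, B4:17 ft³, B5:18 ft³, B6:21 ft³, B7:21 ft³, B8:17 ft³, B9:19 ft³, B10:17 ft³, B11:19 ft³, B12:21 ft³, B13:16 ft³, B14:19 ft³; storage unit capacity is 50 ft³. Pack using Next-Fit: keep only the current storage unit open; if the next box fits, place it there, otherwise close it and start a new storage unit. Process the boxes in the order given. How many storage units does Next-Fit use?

storage unit 1: place B1 (20 ft³), 30 ft³ left
storage unit 1: place B2 (19 ft³), 11 ft³ left
storage unit 2: place B3 (20 ft³), 30 ft³ left
storage unit 2: place B4 (17 ft³), 13 ft³ left
storage unit 3: place B5 (18 ft³), 32 ft³ left
storage unit 3: place B6 (21 ft³), 11 ft³ left
storage unit 4: place B7 (21 ft³), 29 ft³ left
storage unit 4: place B8 (17 ft³), 12 ft³ left
storage unit 5: place B9 (19 ft³), 31 ft³ left
storage unit 5: place B10 (17 ft³), 14 ft³ left
storage unit 6: place B11 (19 ft³), 31 ft³ left
storage unit 6: place B12 (21 ft³), 10 ft³ left
storage unit 7: place B13 (16 ft³), 34 ft³ left
storage unit 7: place B14 (19 ft³), 15 ft³ left

7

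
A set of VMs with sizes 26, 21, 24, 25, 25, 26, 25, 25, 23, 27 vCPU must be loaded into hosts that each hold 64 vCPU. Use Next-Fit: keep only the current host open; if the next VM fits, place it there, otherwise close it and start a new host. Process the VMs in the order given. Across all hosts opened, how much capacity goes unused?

73

Put 26 vCPU in host 1; 38 vCPU remain.
Put 21 vCPU in host 1; 17 vCPU remain.
Put 24 vCPU in host 2; 40 vCPU remain.
Put 25 vCPU in host 2; 15 vCPU remain.
Put 25 vCPU in host 3; 39 vCPU remain.
Put 26 vCPU in host 3; 13 vCPU remain.
Put 25 vCPU in host 4; 39 vCPU remain.
Put 25 vCPU in host 4; 14 vCPU remain.
Put 23 vCPU in host 5; 41 vCPU remain.
Put 27 vCPU in host 5; 14 vCPU remain.
5 hosts × 64 vCPU = 320 vCPU; used 247 vCPU; unused 73 vCPU.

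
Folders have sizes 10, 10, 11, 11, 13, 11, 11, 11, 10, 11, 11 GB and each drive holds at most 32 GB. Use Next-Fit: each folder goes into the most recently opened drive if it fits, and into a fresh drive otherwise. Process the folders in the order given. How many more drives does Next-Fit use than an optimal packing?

1

Next-Fit: [10,10,11] [11,13] [11,11] [11,10,11] [11] → 5 drives.
Total size 120 GB; any packing needs at least ⌈120/32⌉ = 4 drives.
An optimal packing achieves that bound: [13,11] [11,11,10] [11,11,10] [11,11,10] → 4 drives.
Excess: 5 − 4 = 1.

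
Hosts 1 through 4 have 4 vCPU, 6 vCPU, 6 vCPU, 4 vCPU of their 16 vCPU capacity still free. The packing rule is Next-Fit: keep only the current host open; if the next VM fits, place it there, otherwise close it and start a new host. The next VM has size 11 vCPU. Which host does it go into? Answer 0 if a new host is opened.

Next-Fit only looks at host 4, which has 4 vCPU free.
11 vCPU does not fit, so a new host is opened.

0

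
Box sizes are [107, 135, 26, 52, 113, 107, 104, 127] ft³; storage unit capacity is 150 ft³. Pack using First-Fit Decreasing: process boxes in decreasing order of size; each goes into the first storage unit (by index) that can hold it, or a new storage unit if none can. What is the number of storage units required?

7

Sorted descending: 135, 127, 113, 107, 107, 104, 52, 26.
135 ft³ → storage unit 1 (remaining 15 ft³)
127 ft³ → storage unit 2 (remaining 23 ft³)
113 ft³ → storage unit 3 (remaining 37 ft³)
107 ft³ → storage unit 4 (remaining 43 ft³)
107 ft³ → storage unit 5 (remaining 43 ft³)
104 ft³ → storage unit 6 (remaining 46 ft³)
52 ft³ → storage unit 7 (remaining 98 ft³)
26 ft³ → storage unit 3 (remaining 11 ft³)
Final storage units: [135] [127] [113,26] [107] [107] [104] [52].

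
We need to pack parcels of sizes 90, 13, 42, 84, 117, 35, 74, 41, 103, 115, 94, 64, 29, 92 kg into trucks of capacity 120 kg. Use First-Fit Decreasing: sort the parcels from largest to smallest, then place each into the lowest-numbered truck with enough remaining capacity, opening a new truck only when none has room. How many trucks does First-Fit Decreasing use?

9 trucks

Sorted descending: 117, 115, 103, 94, 92, 90, 84, 74, 64, 42, 41, 35, 29, 13.
truck 1: place 117 kg, 3 kg left
truck 2: place 115 kg, 5 kg left
truck 3: place 103 kg, 17 kg left
truck 4: place 94 kg, 26 kg left
truck 5: place 92 kg, 28 kg left
truck 6: place 90 kg, 30 kg left
truck 7: place 84 kg, 36 kg left
truck 8: place 74 kg, 46 kg left
truck 9: place 64 kg, 56 kg left
truck 8: place 42 kg, 4 kg left
truck 9: place 41 kg, 15 kg left
truck 7: place 35 kg, 1 kg left
truck 6: place 29 kg, 1 kg left
truck 3: place 13 kg, 4 kg left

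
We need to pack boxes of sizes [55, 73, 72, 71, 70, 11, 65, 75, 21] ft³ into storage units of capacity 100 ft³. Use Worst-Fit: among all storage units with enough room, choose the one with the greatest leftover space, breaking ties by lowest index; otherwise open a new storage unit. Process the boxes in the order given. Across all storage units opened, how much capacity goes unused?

187

55 ft³ → storage unit 1 (remaining 45 ft³)
73 ft³ → storage unit 2 (remaining 27 ft³)
72 ft³ → storage unit 3 (remaining 28 ft³)
71 ft³ → storage unit 4 (remaining 29 ft³)
70 ft³ → storage unit 5 (remaining 30 ft³)
11 ft³ → storage unit 1 (remaining 34 ft³)
65 ft³ → storage unit 6 (remaining 35 ft³)
75 ft³ → storage unit 7 (remaining 25 ft³)
21 ft³ → storage unit 6 (remaining 14 ft³)
7 storage units × 100 ft³ = 700 ft³; used 513 ft³; unused 187 ft³.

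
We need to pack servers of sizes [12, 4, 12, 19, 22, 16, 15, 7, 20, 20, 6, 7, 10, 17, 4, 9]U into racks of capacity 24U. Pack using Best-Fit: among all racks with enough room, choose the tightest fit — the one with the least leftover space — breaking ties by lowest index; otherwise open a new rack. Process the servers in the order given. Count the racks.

12U → rack 1 (remaining 12U)
4U → rack 1 (remaining 8U)
12U → rack 2 (remaining 12U)
19U → rack 3 (remaining 5U)
22U → rack 4 (remaining 2U)
16U → rack 5 (remaining 8U)
15U → rack 6 (remaining 9U)
7U → rack 1 (remaining 1U)
20U → rack 7 (remaining 4U)
20U → rack 8 (remaining 4U)
6U → rack 5 (remaining 2U)
7U → rack 6 (remaining 2U)
10U → rack 2 (remaining 2U)
17U → rack 9 (remaining 7U)
4U → rack 7 (remaining 0U)
9U → rack 10 (remaining 15U)
Final racks: [12,4,7] [12,10] [19] [22] [16,6] [15,7] [20,4] [20] [17] [9].

10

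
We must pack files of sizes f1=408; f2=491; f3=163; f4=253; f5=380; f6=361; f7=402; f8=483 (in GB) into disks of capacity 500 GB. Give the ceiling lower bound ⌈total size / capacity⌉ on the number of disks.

6

Total size = 408 + 491 + 163 + 253 + 380 + 361 + 402 + 483 = 2941 GB.
⌈2941 / 500⌉ = 6.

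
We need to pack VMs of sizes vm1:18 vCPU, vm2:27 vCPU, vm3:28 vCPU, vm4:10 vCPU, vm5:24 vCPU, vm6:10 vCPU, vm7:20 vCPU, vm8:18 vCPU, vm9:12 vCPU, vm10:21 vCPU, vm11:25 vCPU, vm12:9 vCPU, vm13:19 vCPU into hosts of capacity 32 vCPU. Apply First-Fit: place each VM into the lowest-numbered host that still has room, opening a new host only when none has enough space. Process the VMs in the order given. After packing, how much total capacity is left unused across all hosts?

47

host 1: place vm1 (18 vCPU), 14 vCPU left
host 2: place vm2 (27 vCPU), 5 vCPU left
host 3: place vm3 (28 vCPU), 4 vCPU left
host 1: place vm4 (10 vCPU), 4 vCPU left
host 4: place vm5 (24 vCPU), 8 vCPU left
host 5: place vm6 (10 vCPU), 22 vCPU left
host 5: place vm7 (20 vCPU), 2 vCPU left
host 6: place vm8 (18 vCPU), 14 vCPU left
host 6: place vm9 (12 vCPU), 2 vCPU left
host 7: place vm10 (21 vCPU), 11 vCPU left
host 8: place vm11 (25 vCPU), 7 vCPU left
host 7: place vm12 (9 vCPU), 2 vCPU left
host 9: place vm13 (19 vCPU), 13 vCPU left
9 hosts × 32 vCPU = 288 vCPU; used 241 vCPU; unused 47 vCPU.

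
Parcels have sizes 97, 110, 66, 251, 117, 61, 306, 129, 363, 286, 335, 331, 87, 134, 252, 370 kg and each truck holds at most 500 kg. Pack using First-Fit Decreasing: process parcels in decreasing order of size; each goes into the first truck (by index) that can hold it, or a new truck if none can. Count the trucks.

8 trucks

Sorted descending: 370, 363, 335, 331, 306, 286, 252, 251, 134, 129, 117, 110, 97, 87, 66, 61.
truck 1: place 370 kg, 130 kg left
truck 2: place 363 kg, 137 kg left
truck 3: place 335 kg, 165 kg left
truck 4: place 331 kg, 169 kg left
truck 5: place 306 kg, 194 kg left
truck 6: place 286 kg, 214 kg left
truck 7: place 252 kg, 248 kg left
truck 8: place 251 kg, 249 kg left
truck 2: place 134 kg, 3 kg left
truck 1: place 129 kg, 1 kg left
truck 3: place 117 kg, 48 kg left
truck 4: place 110 kg, 59 kg left
truck 5: place 97 kg, 97 kg left
truck 5: place 87 kg, 10 kg left
truck 6: place 66 kg, 148 kg left
truck 6: place 61 kg, 87 kg left
Final trucks: [370,129] [363,134] [335,117] [331,110] [306,97,87] [286,66,61] [252] [251].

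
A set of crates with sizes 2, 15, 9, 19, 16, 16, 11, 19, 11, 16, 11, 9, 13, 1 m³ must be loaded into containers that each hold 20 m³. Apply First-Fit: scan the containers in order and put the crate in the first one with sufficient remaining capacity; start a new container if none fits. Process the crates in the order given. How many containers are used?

10

Put 2 m³ in container 1; 18 m³ remain.
Put 15 m³ in container 1; 3 m³ remain.
Put 9 m³ in container 2; 11 m³ remain.
Put 19 m³ in container 3; 1 m³ remain.
Put 16 m³ in container 4; 4 m³ remain.
Put 16 m³ in container 5; 4 m³ remain.
Put 11 m³ in container 2; 0 m³ remain.
Put 19 m³ in container 6; 1 m³ remain.
Put 11 m³ in container 7; 9 m³ remain.
Put 16 m³ in container 8; 4 m³ remain.
Put 11 m³ in container 9; 9 m³ remain.
Put 9 m³ in container 7; 0 m³ remain.
Put 13 m³ in container 10; 7 m³ remain.
Put 1 m³ in container 1; 2 m³ remain.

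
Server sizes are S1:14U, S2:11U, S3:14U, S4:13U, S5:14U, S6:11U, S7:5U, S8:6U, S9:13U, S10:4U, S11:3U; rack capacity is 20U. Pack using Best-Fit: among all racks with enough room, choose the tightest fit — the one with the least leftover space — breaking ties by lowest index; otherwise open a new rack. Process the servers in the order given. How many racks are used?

7

S1 (14U) → rack 1 (remaining 6U)
S2 (11U) → rack 2 (remaining 9U)
S3 (14U) → rack 3 (remaining 6U)
S4 (13U) → rack 4 (remaining 7U)
S5 (14U) → rack 5 (remaining 6U)
S6 (11U) → rack 6 (remaining 9U)
S7 (5U) → rack 1 (remaining 1U)
S8 (6U) → rack 3 (remaining 0U)
S9 (13U) → rack 7 (remaining 7U)
S10 (4U) → rack 5 (remaining 2U)
S11 (3U) → rack 4 (remaining 4U)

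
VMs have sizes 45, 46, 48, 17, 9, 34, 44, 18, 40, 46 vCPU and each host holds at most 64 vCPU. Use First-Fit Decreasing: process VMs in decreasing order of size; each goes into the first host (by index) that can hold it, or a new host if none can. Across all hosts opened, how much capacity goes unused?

101

Sorted descending: 48, 46, 46, 45, 44, 40, 34, 18, 17, 9.
48 vCPU → host 1 (remaining 16 vCPU)
46 vCPU → host 2 (remaining 18 vCPU)
46 vCPU → host 3 (remaining 18 vCPU)
45 vCPU → host 4 (remaining 19 vCPU)
44 vCPU → host 5 (remaining 20 vCPU)
40 vCPU → host 6 (remaining 24 vCPU)
34 vCPU → host 7 (remaining 30 vCPU)
18 vCPU → host 2 (remaining 0 vCPU)
17 vCPU → host 3 (remaining 1 vCPU)
9 vCPU → host 1 (remaining 7 vCPU)
7 hosts × 64 vCPU = 448 vCPU; used 347 vCPU; unused 101 vCPU.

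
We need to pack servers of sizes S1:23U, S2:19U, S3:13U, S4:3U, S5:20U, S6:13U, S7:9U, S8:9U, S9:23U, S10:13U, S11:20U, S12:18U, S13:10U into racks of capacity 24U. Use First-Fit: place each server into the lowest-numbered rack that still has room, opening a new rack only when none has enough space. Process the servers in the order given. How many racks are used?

9 racks

Put S1 (23U) in rack 1; 1U remain.
Put S2 (19U) in rack 2; 5U remain.
Put S3 (13U) in rack 3; 11U remain.
Put S4 (3U) in rack 2; 2U remain.
Put S5 (20U) in rack 4; 4U remain.
Put S6 (13U) in rack 5; 11U remain.
Put S7 (9U) in rack 3; 2U remain.
Put S8 (9U) in rack 5; 2U remain.
Put S9 (23U) in rack 6; 1U remain.
Put S10 (13U) in rack 7; 11U remain.
Put S11 (20U) in rack 8; 4U remain.
Put S12 (18U) in rack 9; 6U remain.
Put S13 (10U) in rack 7; 1U remain.
Final racks: [23] [19,3] [13,9] [20] [13,9] [23] [13,10] [20] [18].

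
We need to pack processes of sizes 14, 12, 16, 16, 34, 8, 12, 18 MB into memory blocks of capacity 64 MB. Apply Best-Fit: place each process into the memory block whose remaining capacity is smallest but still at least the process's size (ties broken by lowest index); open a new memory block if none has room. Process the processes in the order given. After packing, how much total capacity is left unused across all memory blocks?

14 MB → memory block 1 (remaining 50 MB)
12 MB → memory block 1 (remaining 38 MB)
16 MB → memory block 1 (remaining 22 MB)
16 MB → memory block 1 (remaining 6 MB)
34 MB → memory block 2 (remaining 30 MB)
8 MB → memory block 2 (remaining 22 MB)
12 MB → memory block 2 (remaining 10 MB)
18 MB → memory block 3 (remaining 46 MB)
3 memory blocks × 64 MB = 192 MB; used 130 MB; unused 62 MB.

62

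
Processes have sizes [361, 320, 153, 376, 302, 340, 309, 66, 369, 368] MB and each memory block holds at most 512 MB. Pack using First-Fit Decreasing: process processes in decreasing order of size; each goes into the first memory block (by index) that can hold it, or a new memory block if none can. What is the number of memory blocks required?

8

Sorted descending: 376, 369, 368, 361, 340, 320, 309, 302, 153, 66.
memory block 1: place 376 MB, 136 MB left
memory block 2: place 369 MB, 143 MB left
memory block 3: place 368 MB, 144 MB left
memory block 4: place 361 MB, 151 MB left
memory block 5: place 340 MB, 172 MB left
memory block 6: place 320 MB, 192 MB left
memory block 7: place 309 MB, 203 MB left
memory block 8: place 302 MB, 210 MB left
memory block 5: place 153 MB, 19 MB left
memory block 1: place 66 MB, 70 MB left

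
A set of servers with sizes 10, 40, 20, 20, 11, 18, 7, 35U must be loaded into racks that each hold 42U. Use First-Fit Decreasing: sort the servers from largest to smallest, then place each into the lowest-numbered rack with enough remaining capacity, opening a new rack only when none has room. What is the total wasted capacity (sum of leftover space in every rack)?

7

Sorted descending: 40, 35, 20, 20, 18, 11, 10, 7.
40U → rack 1 (remaining 2U)
35U → rack 2 (remaining 7U)
20U → rack 3 (remaining 22U)
20U → rack 3 (remaining 2U)
18U → rack 4 (remaining 24U)
11U → rack 4 (remaining 13U)
10U → rack 4 (remaining 3U)
7U → rack 2 (remaining 0U)
4 racks × 42U = 168U; used 161U; unused 7U.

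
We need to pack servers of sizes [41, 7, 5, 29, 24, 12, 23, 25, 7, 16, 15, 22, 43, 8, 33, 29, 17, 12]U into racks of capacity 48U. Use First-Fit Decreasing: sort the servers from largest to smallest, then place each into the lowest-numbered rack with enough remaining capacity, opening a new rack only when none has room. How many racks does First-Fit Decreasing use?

8

Sorted descending: 43, 41, 33, 29, 29, 25, 24, 23, 22, 17, 16, 15, 12, 12, 8, 7, 7, 5.
43U → rack 1 (remaining 5U)
41U → rack 2 (remaining 7U)
33U → rack 3 (remaining 15U)
29U → rack 4 (remaining 19U)
29U → rack 5 (remaining 19U)
25U → rack 6 (remaining 23U)
24U → rack 7 (remaining 24U)
23U → rack 6 (remaining 0U)
22U → rack 7 (remaining 2U)
17U → rack 4 (remaining 2U)
16U → rack 5 (remaining 3U)
15U → rack 3 (remaining 0U)
12U → rack 8 (remaining 36U)
12U → rack 8 (remaining 24U)
8U → rack 8 (remaining 16U)
7U → rack 2 (remaining 0U)
7U → rack 8 (remaining 9U)
5U → rack 1 (remaining 0U)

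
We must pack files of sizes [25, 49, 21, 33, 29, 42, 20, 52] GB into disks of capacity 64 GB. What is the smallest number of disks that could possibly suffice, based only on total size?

5

Total size = 25 + 49 + 21 + 33 + 29 + 42 + 20 + 52 = 271 GB.
⌈271 / 64⌉ = 5.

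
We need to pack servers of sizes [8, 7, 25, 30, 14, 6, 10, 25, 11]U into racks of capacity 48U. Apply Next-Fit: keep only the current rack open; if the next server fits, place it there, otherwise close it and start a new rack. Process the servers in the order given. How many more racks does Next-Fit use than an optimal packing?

1

Next-Fit: [8,7,25] [30,14] [6,10,25] [11] → 4 racks.
Total size 136U; any packing needs at least ⌈136/48⌉ = 3 racks.
An optimal packing achieves that bound: [30,14] [25,11,10] [25,8,7,6] → 3 racks.
Excess: 4 − 3 = 1.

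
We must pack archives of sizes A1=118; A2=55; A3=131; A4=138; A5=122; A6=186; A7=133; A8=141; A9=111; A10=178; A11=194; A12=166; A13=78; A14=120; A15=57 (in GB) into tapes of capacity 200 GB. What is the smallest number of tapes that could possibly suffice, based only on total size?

10 tapes

Total size = 118 + 55 + 131 + 138 + 122 + 186 + 133 + 141 + 111 + 178 + 194 + 166 + 78 + 120 + 57 = 1928 GB.
⌈1928 / 200⌉ = 10.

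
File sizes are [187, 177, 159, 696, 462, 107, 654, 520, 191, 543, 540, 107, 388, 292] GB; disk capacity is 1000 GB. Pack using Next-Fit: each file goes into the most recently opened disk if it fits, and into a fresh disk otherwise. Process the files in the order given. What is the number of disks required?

187 GB → disk 1 (remaining 813 GB)
177 GB → disk 1 (remaining 636 GB)
159 GB → disk 1 (remaining 477 GB)
696 GB → disk 2 (remaining 304 GB)
462 GB → disk 3 (remaining 538 GB)
107 GB → disk 3 (remaining 431 GB)
654 GB → disk 4 (remaining 346 GB)
520 GB → disk 5 (remaining 480 GB)
191 GB → disk 5 (remaining 289 GB)
543 GB → disk 6 (remaining 457 GB)
540 GB → disk 7 (remaining 460 GB)
107 GB → disk 7 (remaining 353 GB)
388 GB → disk 8 (remaining 612 GB)
292 GB → disk 8 (remaining 320 GB)

8 disks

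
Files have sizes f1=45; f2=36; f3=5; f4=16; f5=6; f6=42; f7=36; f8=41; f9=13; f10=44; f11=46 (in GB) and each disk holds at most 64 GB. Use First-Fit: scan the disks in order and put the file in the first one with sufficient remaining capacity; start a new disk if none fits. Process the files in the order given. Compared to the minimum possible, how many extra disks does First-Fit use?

First-Fit: [45,5,6] [36,16] [42,13] [36] [41] [44] [46] → 7 disks.
7 files exceed 32 GB (half the capacity), and no two of those can share a disk, so at least 7 disks are needed.
So 7 is already optimal.

0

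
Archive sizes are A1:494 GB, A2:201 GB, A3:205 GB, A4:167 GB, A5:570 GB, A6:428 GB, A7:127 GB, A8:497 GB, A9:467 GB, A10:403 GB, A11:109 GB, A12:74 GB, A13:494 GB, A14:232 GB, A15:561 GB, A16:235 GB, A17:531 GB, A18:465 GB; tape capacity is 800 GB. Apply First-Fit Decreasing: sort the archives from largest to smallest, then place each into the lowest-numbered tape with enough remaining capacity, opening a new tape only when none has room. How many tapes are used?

Sorted descending: 570, 561, 531, 497, 494, 494, 467, 465, 428, 403, 235, 232, 205, 201, 167, 127, 109, 74.
tape 1: place 570 GB, 230 GB left
tape 2: place 561 GB, 239 GB left
tape 3: place 531 GB, 269 GB left
tape 4: place 497 GB, 303 GB left
tape 5: place 494 GB, 306 GB left
tape 6: place 494 GB, 306 GB left
tape 7: place 467 GB, 333 GB left
tape 8: place 465 GB, 335 GB left
tape 9: place 428 GB, 372 GB left
tape 10: place 403 GB, 397 GB left
tape 2: place 235 GB, 4 GB left
tape 3: place 232 GB, 37 GB left
tape 1: place 205 GB, 25 GB left
tape 4: place 201 GB, 102 GB left
tape 5: place 167 GB, 139 GB left
tape 5: place 127 GB, 12 GB left
tape 6: place 109 GB, 197 GB left
tape 4: place 74 GB, 28 GB left

10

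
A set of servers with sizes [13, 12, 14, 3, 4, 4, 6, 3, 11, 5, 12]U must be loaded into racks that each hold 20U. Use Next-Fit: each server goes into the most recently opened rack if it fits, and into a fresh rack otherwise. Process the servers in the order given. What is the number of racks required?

Put 13U in rack 1; 7U remain.
Put 12U in rack 2; 8U remain.
Put 14U in rack 3; 6U remain.
Put 3U in rack 3; 3U remain.
Put 4U in rack 4; 16U remain.
Put 4U in rack 4; 12U remain.
Put 6U in rack 4; 6U remain.
Put 3U in rack 4; 3U remain.
Put 11U in rack 5; 9U remain.
Put 5U in rack 5; 4U remain.
Put 12U in rack 6; 8U remain.
Final racks: [13] [12] [14,3] [4,4,6,3] [11,5] [12].

6 racks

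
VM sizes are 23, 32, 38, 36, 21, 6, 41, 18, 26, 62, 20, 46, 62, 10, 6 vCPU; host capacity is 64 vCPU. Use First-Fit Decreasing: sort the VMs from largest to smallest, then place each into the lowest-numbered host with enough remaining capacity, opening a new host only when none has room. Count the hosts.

Sorted descending: 62, 62, 46, 41, 38, 36, 32, 26, 23, 21, 20, 18, 10, 6, 6.
62 vCPU → host 1 (remaining 2 vCPU)
62 vCPU → host 2 (remaining 2 vCPU)
46 vCPU → host 3 (remaining 18 vCPU)
41 vCPU → host 4 (remaining 23 vCPU)
38 vCPU → host 5 (remaining 26 vCPU)
36 vCPU → host 6 (remaining 28 vCPU)
32 vCPU → host 7 (remaining 32 vCPU)
26 vCPU → host 5 (remaining 0 vCPU)
23 vCPU → host 4 (remaining 0 vCPU)
21 vCPU → host 6 (remaining 7 vCPU)
20 vCPU → host 7 (remaining 12 vCPU)
18 vCPU → host 3 (remaining 0 vCPU)
10 vCPU → host 7 (remaining 2 vCPU)
6 vCPU → host 6 (remaining 1 vCPU)
6 vCPU → host 8 (remaining 58 vCPU)

8 hosts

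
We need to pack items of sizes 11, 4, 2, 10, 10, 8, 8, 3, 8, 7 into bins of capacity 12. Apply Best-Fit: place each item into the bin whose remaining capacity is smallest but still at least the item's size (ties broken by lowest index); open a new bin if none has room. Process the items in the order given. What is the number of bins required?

8

bin 1: place 11, 1 left
bin 2: place 4, 8 left
bin 2: place 2, 6 left
bin 3: place 10, 2 left
bin 4: place 10, 2 left
bin 5: place 8, 4 left
bin 6: place 8, 4 left
bin 5: place 3, 1 left
bin 7: place 8, 4 left
bin 8: place 7, 5 left
Final bins: [11] [4,2] [10] [10] [8,3] [8] [8] [7].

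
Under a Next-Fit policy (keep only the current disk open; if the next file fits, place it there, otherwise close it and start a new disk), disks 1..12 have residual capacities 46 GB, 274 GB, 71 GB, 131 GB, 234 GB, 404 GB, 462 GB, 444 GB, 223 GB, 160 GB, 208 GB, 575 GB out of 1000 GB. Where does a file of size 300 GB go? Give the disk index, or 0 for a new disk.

12

Next-Fit only looks at disk 12, which has 575 GB free.
300 GB fits there.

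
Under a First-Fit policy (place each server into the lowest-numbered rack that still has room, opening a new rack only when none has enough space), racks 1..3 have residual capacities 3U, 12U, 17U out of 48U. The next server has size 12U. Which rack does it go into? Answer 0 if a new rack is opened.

Racks with room: rack 2 (12U), rack 3 (17U).
The first with room is rack 2.

2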